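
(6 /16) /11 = 3 /88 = 0.03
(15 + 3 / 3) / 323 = 16 / 323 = 0.05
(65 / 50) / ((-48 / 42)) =-91 / 80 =-1.14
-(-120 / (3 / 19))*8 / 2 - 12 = 3028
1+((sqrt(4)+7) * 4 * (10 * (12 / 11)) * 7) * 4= 120971 / 11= 10997.36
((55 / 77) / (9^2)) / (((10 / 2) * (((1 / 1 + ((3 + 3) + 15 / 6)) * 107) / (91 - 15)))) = 8 / 60669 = 0.00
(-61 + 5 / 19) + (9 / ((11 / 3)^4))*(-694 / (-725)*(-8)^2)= -11634186634 / 201679775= -57.69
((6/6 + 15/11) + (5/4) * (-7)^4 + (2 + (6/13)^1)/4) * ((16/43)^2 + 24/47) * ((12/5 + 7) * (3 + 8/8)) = 8812052632/120185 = 73320.74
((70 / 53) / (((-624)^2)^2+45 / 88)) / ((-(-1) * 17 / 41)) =36080 / 1717306373932119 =0.00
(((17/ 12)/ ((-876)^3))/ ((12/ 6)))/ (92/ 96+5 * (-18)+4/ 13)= 221/ 18610448794560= 0.00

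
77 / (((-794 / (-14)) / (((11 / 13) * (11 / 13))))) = 65219 / 67093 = 0.97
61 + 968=1029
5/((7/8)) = 40/7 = 5.71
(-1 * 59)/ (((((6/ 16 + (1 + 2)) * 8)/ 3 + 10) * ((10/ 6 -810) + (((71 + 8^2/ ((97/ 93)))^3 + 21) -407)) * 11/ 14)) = -1130801847/ 663143324063891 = -0.00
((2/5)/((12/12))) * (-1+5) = 8/5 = 1.60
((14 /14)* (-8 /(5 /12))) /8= -12 /5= -2.40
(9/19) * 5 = 45/19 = 2.37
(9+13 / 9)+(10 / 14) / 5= 667 / 63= 10.59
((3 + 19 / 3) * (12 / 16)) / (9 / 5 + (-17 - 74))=-35 / 446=-0.08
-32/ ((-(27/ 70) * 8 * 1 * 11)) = 280/ 297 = 0.94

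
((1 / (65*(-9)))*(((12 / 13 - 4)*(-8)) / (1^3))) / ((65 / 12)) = -256 / 32955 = -0.01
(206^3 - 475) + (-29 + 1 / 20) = 174826241 / 20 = 8741312.05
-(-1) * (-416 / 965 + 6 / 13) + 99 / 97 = 1279009 / 1216865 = 1.05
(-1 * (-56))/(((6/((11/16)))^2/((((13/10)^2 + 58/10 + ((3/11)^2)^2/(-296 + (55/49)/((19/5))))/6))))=2348090292107/2558317132800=0.92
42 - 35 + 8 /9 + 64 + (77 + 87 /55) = 150.47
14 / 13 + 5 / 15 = 55 / 39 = 1.41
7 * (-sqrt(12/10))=-7.67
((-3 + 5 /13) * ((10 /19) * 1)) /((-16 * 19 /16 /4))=1360 /4693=0.29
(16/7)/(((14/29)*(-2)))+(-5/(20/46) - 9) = -2241/98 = -22.87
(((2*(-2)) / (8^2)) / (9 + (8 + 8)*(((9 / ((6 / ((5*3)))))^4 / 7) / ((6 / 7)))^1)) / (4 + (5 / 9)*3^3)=-1 / 207767736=-0.00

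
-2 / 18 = -1 / 9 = -0.11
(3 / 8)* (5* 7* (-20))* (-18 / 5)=945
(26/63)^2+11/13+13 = 723208/51597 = 14.02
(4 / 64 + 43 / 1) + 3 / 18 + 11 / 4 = 45.98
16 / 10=8 / 5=1.60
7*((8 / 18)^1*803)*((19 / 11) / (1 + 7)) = 9709 / 18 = 539.39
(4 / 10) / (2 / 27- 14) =-27 / 940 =-0.03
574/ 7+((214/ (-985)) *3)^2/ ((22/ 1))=875349032/ 10672475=82.02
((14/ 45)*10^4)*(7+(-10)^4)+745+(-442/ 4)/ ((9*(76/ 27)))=42590805193/ 1368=31133629.53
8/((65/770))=1232/13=94.77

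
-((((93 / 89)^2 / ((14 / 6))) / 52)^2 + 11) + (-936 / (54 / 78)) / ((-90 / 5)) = 4796650311738991 / 74817863671824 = 64.11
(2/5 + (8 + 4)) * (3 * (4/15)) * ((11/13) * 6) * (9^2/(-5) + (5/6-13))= -2321528/1625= -1428.63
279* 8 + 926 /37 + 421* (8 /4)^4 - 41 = 331225 /37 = 8952.03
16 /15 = 1.07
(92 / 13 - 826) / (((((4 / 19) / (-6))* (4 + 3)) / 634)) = 2113874.44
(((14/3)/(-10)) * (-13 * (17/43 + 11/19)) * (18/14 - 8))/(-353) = 486356/4326015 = 0.11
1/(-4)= -1/4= -0.25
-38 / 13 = -2.92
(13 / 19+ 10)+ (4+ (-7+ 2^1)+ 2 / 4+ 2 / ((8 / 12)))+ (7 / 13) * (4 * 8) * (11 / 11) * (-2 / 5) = 15541 / 2470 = 6.29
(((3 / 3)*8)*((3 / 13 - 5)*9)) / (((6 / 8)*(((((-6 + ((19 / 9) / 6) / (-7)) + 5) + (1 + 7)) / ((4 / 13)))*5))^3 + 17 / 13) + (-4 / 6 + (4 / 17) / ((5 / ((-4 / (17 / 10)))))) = -43655609614501070366 / 56115607992180315069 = -0.78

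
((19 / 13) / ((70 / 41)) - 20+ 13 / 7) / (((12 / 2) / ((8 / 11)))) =-31462 / 15015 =-2.10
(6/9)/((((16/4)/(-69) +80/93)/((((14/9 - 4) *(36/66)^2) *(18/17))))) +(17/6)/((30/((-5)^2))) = 1656953/962676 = 1.72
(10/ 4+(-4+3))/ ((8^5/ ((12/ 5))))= 0.00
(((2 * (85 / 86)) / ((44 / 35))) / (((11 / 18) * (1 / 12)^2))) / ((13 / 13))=1927800 / 5203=370.52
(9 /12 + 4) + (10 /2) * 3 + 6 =103 /4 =25.75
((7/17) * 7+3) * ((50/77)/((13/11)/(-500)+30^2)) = 2500000/589048453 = 0.00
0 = 0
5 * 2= 10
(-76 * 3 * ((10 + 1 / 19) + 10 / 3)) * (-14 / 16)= 5341 / 2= 2670.50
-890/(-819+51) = 445/384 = 1.16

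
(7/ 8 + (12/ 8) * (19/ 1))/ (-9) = -235/ 72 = -3.26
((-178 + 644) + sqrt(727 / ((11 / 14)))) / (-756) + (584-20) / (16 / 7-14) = -755725 / 15498-sqrt(111958) / 8316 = -48.80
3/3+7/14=3/2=1.50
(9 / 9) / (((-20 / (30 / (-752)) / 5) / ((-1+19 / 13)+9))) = 1845 / 19552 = 0.09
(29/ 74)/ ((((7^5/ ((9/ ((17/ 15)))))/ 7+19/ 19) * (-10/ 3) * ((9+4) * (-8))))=2349/ 630333184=0.00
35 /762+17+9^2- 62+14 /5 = 148003 /3810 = 38.85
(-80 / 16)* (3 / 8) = -15 / 8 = -1.88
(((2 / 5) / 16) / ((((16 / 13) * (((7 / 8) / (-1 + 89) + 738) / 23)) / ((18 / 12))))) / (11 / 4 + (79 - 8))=9867 / 766349525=0.00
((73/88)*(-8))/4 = -73/44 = -1.66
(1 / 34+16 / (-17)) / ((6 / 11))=-341 / 204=-1.67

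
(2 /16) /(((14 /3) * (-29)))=-3 /3248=-0.00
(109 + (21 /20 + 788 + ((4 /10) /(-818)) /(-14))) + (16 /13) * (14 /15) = 2008036703 /2233140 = 899.20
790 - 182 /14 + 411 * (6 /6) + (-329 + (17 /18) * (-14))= 7612 /9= 845.78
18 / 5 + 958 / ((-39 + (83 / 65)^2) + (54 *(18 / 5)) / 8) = -38487634 / 552185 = -69.70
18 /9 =2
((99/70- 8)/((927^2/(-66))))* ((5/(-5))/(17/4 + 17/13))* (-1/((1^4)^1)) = 263692/2897370945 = 0.00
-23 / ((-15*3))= 23 / 45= 0.51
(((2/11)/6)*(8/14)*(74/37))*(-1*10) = -80/231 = -0.35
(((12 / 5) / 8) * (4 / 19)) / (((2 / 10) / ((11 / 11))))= 0.32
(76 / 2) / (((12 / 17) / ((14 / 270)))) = 2261 / 810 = 2.79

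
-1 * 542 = -542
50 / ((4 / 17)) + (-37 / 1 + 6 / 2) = 357 / 2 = 178.50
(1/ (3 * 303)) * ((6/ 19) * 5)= 10/ 5757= 0.00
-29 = -29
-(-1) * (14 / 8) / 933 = 7 / 3732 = 0.00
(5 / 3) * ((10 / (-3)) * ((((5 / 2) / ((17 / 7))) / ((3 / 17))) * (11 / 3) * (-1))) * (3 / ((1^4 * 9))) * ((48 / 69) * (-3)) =-154000 / 1863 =-82.66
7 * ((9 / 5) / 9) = 7 / 5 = 1.40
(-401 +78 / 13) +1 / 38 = -15009 / 38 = -394.97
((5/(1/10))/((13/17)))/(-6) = -425/39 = -10.90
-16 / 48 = -1 / 3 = -0.33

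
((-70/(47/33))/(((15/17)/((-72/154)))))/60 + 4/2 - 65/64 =21333/15040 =1.42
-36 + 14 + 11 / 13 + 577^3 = 2497300154 / 13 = 192100011.85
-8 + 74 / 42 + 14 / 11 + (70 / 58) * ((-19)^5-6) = -20019342188 / 6699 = -2988407.55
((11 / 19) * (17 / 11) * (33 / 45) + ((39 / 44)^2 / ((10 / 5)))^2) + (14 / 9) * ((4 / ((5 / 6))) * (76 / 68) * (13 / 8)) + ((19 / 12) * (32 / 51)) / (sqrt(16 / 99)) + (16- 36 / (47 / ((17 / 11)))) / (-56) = 38 * sqrt(11) / 51 + 337119962405621 / 23897935057920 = 16.58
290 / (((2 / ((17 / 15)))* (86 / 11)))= 5423 / 258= 21.02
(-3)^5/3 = -81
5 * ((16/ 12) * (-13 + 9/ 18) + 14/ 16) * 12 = -1895/ 2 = -947.50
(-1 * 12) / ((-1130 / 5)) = 6 / 113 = 0.05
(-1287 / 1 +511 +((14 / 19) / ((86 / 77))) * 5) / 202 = -631297 / 165034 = -3.83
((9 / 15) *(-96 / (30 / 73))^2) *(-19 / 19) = -4092672 / 125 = -32741.38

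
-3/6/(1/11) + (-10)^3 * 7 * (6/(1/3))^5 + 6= -13226975999.50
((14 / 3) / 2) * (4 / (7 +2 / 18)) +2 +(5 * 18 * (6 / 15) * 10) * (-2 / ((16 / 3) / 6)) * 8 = -103627 / 16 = -6476.69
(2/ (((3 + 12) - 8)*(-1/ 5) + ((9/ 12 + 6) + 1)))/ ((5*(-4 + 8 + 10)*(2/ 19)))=0.04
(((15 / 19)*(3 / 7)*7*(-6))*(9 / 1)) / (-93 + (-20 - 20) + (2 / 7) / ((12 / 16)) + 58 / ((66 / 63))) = 280665 / 169537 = 1.66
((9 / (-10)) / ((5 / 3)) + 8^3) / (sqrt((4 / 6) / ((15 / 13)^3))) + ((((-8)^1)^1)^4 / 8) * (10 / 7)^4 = 230157 * sqrt(130) / 3380 + 5120000 / 2401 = 2908.83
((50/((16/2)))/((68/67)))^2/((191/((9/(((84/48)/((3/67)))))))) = 1130625/24729152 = 0.05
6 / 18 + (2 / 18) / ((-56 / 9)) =53 / 168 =0.32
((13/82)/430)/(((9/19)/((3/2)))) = 247/211560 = 0.00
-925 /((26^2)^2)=-925 /456976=-0.00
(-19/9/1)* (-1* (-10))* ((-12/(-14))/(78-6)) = -95/378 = -0.25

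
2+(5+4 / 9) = 67 / 9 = 7.44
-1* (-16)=16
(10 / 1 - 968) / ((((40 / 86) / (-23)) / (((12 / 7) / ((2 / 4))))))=5684772 / 35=162422.06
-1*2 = -2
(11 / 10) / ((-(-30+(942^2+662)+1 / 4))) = -22 / 17759925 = -0.00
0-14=-14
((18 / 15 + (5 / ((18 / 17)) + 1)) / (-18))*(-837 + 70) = 477841 / 1620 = 294.96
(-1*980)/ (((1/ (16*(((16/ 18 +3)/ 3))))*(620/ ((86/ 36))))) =-589960/ 7533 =-78.32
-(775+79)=-854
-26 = -26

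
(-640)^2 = 409600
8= 8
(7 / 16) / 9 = 7 / 144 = 0.05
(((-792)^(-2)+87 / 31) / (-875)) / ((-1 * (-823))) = -54571999 / 14002963128000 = -0.00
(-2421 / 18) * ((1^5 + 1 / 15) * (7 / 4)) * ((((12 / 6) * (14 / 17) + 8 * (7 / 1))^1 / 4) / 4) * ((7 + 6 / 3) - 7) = -92267 / 51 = -1809.16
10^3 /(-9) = -1000 /9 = -111.11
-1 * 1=-1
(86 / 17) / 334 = 43 / 2839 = 0.02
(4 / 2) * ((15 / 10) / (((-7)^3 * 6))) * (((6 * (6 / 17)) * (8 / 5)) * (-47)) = 6768 / 29155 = 0.23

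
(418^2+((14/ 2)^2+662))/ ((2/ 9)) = 1578915/ 2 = 789457.50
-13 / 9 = -1.44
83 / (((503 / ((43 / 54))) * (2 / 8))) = 0.53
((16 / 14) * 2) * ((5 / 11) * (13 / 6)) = 520 / 231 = 2.25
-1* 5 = -5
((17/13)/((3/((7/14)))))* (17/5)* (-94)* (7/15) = -95081/2925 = -32.51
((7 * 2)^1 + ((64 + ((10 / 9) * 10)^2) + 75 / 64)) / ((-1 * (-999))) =1050427 / 5178816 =0.20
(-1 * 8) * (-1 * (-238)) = -1904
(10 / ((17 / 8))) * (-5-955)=-4517.65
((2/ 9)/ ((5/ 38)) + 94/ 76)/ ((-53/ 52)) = -130078/ 45315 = -2.87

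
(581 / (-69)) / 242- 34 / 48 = -16545 / 22264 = -0.74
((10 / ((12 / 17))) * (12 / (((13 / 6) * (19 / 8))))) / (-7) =-8160 / 1729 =-4.72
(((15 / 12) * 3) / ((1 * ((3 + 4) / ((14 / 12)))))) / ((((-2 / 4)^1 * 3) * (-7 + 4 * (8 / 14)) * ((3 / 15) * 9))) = 175 / 3564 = 0.05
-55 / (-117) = 55 / 117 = 0.47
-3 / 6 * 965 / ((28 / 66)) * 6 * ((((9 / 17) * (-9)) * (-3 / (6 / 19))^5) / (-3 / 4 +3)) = -2128987061685 / 1904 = -1118165473.57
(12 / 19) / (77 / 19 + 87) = 6 / 865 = 0.01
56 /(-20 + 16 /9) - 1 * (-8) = 202 /41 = 4.93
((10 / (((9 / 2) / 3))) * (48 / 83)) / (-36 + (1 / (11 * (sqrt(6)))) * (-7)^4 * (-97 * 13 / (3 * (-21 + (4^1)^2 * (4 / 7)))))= 6247549440 / 449111488922233 + 223804701120 * sqrt(6) / 449111488922233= 0.00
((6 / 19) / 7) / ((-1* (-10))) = 3 / 665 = 0.00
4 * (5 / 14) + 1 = 17 / 7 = 2.43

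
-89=-89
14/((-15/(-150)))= 140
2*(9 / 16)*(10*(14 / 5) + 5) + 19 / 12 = 929 / 24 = 38.71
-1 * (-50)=50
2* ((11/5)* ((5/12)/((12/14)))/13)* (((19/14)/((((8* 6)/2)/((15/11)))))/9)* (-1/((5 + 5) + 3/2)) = -95/775008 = -0.00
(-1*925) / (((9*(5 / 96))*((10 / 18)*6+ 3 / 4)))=-483.27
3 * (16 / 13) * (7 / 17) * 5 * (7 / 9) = 3920 / 663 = 5.91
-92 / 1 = -92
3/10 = 0.30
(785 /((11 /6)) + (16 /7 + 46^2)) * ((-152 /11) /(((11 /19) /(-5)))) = 2831366320 /9317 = 303892.49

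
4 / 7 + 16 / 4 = 32 / 7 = 4.57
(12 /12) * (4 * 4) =16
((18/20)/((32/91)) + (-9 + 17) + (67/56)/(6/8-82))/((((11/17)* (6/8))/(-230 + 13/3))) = -1963308801/400400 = -4903.37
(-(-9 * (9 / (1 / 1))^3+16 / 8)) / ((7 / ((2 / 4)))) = 937 / 2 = 468.50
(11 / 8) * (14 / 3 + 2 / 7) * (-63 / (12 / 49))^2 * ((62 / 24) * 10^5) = 232829471875 / 2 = 116414735937.50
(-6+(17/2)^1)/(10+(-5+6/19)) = 0.47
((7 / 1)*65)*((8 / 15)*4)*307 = 893984 / 3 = 297994.67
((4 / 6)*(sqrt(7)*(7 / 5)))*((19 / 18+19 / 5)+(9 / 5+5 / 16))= 35119*sqrt(7) / 5400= 17.21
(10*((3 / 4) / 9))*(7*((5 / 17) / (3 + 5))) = 175 / 816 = 0.21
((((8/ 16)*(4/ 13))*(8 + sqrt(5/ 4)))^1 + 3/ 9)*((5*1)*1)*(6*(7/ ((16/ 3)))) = 315*sqrt(5)/ 104 + 6405/ 104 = 68.36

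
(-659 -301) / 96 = -10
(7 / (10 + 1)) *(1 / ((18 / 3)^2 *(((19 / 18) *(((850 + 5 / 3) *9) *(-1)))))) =-1 / 457710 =-0.00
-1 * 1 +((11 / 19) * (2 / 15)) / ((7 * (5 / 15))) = -0.97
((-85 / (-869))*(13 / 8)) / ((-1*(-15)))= 221 / 20856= 0.01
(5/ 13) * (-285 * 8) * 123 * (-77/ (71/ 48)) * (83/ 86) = 215075044800/ 39689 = 5419008.91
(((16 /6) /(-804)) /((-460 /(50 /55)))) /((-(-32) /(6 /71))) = 1 /57769008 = 0.00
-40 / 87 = -0.46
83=83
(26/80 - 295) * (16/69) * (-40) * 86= 5406304/23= 235056.70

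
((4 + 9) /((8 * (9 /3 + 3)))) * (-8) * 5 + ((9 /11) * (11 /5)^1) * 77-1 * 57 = 2123 /30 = 70.77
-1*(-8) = 8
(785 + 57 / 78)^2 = 617372.84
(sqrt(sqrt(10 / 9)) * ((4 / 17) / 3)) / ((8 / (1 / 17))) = 10^(1 / 4) * sqrt(3) / 5202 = 0.00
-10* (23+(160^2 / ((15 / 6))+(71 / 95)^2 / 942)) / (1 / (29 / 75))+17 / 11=-27832116700804 / 701377875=-39682.06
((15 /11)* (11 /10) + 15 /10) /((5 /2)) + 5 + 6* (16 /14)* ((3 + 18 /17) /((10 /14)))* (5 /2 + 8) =35303 /85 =415.33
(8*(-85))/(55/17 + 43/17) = -5780/49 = -117.96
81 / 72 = 1.12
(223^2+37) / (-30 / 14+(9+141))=348362 / 1035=336.58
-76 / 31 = -2.45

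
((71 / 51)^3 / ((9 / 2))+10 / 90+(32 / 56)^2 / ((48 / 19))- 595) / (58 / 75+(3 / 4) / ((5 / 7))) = -3475782286100 / 10666334259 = -325.86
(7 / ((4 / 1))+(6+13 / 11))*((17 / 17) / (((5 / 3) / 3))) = 16.08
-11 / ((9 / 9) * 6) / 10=-11 / 60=-0.18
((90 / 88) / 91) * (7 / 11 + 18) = 9225 / 44044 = 0.21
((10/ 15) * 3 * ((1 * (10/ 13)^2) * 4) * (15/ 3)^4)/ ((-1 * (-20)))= 25000/ 169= 147.93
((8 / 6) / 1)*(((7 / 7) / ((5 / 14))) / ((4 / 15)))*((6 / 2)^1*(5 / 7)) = 30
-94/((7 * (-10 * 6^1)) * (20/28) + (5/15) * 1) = 282/899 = 0.31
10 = 10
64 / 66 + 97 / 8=13.09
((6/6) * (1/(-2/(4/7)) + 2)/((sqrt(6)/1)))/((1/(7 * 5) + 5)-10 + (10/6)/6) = -180 * sqrt(6)/2957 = -0.15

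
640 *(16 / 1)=10240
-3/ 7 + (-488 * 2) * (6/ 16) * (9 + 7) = -40995/ 7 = -5856.43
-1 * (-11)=11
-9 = -9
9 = 9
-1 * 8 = -8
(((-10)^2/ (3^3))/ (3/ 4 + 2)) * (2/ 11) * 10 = 8000/ 3267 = 2.45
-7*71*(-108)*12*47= 30273264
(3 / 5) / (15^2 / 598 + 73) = 0.01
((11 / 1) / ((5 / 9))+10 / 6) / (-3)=-322 / 45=-7.16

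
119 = 119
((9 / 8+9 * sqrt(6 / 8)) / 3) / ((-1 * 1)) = -3 * sqrt(3) / 2 - 3 / 8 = -2.97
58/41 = 1.41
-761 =-761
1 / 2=0.50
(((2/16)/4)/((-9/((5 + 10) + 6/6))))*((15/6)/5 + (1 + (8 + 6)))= -31/36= -0.86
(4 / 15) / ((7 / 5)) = 4 / 21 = 0.19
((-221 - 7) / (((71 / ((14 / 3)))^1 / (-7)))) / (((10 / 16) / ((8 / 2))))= 238336 / 355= 671.37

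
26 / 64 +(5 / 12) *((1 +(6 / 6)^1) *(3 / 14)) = 131 / 224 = 0.58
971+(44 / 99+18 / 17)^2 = 22783039 / 23409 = 973.26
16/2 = 8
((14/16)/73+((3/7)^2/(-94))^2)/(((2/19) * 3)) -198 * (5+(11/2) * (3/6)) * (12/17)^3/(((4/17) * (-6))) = 2053498989023323/5370934006704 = 382.34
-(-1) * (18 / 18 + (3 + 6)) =10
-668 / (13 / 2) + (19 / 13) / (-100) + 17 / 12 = -98833 / 975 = -101.37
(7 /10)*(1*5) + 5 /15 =23 /6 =3.83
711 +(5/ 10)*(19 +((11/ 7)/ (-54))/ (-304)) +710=328763243/ 229824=1430.50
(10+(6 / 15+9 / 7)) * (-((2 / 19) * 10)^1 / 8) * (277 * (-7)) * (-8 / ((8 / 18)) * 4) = -4078548 / 19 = -214660.42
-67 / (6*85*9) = -67 / 4590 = -0.01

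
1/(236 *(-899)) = -1/212164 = -0.00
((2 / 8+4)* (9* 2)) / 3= 51 / 2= 25.50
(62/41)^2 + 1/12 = 47809/20172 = 2.37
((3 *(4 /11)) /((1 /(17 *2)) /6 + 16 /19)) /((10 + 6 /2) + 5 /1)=2584 /36113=0.07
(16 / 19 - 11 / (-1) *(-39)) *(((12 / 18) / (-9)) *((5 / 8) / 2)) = 40675 / 4104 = 9.91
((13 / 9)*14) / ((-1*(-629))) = 182 / 5661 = 0.03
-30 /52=-15 /26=-0.58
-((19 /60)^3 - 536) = 115769141 /216000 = 535.97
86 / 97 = 0.89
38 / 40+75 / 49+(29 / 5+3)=2211 / 196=11.28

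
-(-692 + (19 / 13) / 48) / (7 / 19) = 8203991 / 4368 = 1878.20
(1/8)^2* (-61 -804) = -865/64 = -13.52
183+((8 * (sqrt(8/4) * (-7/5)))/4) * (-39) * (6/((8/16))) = 183+6552 * sqrt(2)/5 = 2036.19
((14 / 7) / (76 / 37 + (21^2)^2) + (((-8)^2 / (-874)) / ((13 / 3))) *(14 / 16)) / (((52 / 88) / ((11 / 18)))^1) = -73087985498 / 4782931278021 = -0.02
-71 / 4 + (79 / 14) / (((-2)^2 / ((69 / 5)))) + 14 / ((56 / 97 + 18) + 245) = 12677967 / 7158760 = 1.77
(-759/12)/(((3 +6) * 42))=-253/1512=-0.17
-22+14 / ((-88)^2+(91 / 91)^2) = -170376 / 7745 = -22.00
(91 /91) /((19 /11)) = 11 /19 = 0.58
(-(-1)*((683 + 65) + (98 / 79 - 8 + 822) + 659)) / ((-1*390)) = -58519 / 10270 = -5.70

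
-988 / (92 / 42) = -10374 / 23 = -451.04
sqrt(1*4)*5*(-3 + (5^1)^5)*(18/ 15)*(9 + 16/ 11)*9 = 38775240/ 11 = 3525021.82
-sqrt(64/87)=-8 *sqrt(87)/87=-0.86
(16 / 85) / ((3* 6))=8 / 765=0.01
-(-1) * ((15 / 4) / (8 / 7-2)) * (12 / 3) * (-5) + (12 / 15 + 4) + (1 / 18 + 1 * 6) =4426 / 45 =98.36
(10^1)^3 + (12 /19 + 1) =19031 /19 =1001.63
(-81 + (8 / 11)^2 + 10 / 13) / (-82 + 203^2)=-0.00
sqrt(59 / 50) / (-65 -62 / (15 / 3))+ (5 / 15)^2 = 1 / 9 -sqrt(118) / 774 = 0.10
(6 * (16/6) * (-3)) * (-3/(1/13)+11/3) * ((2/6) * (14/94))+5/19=226273/2679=84.46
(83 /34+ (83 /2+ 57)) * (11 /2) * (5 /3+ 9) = 100672 /17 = 5921.88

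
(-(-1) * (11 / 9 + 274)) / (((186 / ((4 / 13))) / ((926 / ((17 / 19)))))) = 87160676 / 184977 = 471.20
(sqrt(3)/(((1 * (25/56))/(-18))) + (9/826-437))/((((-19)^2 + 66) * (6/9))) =-1082859/705404-216 * sqrt(3)/1525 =-1.78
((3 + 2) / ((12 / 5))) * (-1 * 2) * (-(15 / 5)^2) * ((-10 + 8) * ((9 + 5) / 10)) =-105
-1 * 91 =-91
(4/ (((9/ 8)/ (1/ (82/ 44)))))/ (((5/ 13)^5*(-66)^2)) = 5940688/ 114159375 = 0.05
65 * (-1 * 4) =-260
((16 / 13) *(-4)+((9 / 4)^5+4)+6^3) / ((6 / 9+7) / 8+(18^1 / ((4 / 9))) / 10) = 54461115 / 1000064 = 54.46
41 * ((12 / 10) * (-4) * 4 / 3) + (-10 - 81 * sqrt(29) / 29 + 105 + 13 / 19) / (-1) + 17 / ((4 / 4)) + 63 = -26418 / 95 + 81 * sqrt(29) / 29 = -263.04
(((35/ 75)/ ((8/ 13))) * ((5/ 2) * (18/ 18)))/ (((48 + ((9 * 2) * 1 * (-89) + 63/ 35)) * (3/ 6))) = -0.00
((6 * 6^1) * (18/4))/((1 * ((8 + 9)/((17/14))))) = 11.57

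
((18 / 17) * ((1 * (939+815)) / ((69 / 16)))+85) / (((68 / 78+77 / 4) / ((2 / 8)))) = 7863141 / 1227349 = 6.41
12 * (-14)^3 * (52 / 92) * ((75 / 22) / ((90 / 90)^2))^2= -601965000 / 2783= -216300.75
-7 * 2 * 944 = -13216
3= 3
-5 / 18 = -0.28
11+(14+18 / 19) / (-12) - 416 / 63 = 3772 / 1197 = 3.15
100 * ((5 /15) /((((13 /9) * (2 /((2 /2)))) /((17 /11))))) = 2550 /143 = 17.83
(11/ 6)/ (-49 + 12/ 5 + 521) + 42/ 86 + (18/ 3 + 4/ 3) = 4789061/ 611976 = 7.83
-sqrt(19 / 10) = -1.38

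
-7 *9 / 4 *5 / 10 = -63 / 8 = -7.88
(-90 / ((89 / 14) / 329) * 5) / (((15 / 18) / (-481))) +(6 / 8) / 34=162705292107 / 12104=13442274.63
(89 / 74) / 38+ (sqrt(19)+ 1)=2901 / 2812+ sqrt(19)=5.39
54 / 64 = 27 / 32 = 0.84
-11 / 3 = -3.67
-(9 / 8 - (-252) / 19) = -2187 / 152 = -14.39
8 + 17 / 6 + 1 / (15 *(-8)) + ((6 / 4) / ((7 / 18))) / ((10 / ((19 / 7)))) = 23269 / 1960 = 11.87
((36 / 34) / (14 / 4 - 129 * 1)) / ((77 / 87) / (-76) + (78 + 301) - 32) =-238032 / 9789722629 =-0.00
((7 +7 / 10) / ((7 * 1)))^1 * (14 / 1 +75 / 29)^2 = 2544971 / 8410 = 302.61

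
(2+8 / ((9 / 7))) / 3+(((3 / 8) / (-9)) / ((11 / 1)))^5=3514694565887 / 1282388557824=2.74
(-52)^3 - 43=-140651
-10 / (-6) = 5 / 3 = 1.67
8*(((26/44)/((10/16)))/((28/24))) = 2496/385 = 6.48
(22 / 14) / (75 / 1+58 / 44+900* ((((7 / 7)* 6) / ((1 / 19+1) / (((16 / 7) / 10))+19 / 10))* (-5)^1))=-24926 / 64624441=-0.00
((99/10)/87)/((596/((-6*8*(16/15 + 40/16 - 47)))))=42999/108025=0.40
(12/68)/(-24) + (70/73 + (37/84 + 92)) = 19471117/208488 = 93.39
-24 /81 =-8 /27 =-0.30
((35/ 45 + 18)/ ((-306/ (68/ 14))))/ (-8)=169/ 4536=0.04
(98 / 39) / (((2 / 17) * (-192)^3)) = -833 / 276037632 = -0.00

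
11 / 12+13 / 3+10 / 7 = 187 / 28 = 6.68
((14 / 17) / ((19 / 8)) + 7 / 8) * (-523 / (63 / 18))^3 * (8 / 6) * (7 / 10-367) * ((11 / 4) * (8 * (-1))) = -3466170716912508 / 79135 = -43800729347.48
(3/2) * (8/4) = 3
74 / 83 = 0.89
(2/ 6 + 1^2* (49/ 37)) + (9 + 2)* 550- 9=670735/ 111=6042.66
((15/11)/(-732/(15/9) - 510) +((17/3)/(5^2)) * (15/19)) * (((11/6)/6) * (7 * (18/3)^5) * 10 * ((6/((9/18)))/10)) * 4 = 1521291456/10735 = 141713.22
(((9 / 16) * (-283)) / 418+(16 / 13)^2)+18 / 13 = 2846677 / 1130272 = 2.52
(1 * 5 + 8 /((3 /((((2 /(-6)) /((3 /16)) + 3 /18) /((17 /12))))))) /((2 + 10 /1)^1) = 301 /1836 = 0.16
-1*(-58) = 58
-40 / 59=-0.68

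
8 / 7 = 1.14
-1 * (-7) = 7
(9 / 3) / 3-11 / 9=-2 / 9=-0.22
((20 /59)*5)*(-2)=-200 /59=-3.39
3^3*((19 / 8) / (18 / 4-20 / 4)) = -513 / 4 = -128.25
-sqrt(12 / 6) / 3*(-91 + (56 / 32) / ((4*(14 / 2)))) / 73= 485*sqrt(2) / 1168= 0.59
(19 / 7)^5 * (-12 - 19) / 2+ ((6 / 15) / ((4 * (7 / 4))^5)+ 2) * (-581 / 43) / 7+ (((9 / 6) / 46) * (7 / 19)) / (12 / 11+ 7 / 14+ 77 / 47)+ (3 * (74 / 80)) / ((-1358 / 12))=-222836325253610861 / 97417941151020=-2287.43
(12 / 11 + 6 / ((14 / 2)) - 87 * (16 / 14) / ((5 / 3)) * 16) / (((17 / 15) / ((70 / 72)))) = -305615 / 374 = -817.15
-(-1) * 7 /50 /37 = 7 /1850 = 0.00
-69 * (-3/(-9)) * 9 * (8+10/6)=-2001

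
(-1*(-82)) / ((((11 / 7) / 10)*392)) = 205 / 154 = 1.33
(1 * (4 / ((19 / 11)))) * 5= 220 / 19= 11.58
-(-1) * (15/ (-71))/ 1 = -15/ 71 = -0.21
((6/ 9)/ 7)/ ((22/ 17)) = 0.07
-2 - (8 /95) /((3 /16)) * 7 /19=-2.17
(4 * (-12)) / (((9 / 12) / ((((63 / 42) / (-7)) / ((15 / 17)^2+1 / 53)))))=735216 / 42749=17.20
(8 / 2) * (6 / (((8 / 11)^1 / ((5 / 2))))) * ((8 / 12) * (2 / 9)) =110 / 9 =12.22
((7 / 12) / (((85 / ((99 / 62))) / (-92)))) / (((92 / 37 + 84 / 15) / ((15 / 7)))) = -0.27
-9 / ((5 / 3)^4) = -729 / 625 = -1.17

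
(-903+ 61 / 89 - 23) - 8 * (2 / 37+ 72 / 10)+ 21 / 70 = -32371739 / 32930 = -983.05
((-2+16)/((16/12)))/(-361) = -21/722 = -0.03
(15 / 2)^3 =3375 / 8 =421.88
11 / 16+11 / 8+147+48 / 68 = 40737 / 272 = 149.77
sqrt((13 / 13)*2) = sqrt(2) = 1.41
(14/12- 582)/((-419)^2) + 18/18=1049881/1053366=1.00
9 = 9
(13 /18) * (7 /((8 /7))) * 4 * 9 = 637 /4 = 159.25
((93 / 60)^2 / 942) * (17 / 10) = 0.00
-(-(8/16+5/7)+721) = -10077/14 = -719.79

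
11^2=121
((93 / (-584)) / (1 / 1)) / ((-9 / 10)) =155 / 876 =0.18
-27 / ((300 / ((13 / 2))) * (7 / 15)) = -351 / 280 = -1.25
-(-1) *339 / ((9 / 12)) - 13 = 439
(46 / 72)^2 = 529 / 1296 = 0.41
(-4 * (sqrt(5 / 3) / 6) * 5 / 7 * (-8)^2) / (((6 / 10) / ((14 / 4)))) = -1600 * sqrt(15) / 27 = -229.51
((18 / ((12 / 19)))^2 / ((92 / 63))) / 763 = 29241 / 40112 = 0.73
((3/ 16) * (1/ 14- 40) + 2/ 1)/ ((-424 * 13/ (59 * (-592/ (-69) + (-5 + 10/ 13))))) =282865411/ 1107515136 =0.26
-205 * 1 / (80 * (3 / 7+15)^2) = -2009 / 186624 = -0.01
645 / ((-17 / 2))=-1290 / 17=-75.88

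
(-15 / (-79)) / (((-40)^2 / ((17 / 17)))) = 3 / 25280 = 0.00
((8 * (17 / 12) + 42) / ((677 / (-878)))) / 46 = -70240 / 46713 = -1.50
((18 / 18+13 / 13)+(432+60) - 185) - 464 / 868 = 66937 / 217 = 308.47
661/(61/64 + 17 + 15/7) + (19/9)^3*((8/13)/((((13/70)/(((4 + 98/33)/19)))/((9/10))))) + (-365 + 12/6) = -433561225739/1355662737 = -319.81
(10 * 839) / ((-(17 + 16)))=-8390 / 33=-254.24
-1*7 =-7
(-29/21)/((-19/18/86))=14964/133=112.51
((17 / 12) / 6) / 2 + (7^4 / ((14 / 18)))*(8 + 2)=4445297 / 144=30870.12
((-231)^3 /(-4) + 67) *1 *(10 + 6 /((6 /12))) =135593249 /2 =67796624.50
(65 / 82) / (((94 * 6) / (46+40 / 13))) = 1595 / 23124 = 0.07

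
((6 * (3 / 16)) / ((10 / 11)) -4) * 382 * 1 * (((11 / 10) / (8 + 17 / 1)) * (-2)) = 464321 / 5000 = 92.86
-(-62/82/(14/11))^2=-116281/329476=-0.35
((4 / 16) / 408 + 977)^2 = 2542318636225 / 2663424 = 954530.20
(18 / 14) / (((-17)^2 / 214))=1926 / 2023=0.95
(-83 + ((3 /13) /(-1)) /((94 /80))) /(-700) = 50833 /427700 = 0.12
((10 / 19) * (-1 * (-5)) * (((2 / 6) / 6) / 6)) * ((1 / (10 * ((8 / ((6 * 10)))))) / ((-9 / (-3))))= 25 / 4104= 0.01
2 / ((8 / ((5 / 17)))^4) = 625 / 171051008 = 0.00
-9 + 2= -7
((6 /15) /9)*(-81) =-18 /5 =-3.60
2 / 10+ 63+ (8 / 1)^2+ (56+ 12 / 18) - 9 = 2623 / 15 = 174.87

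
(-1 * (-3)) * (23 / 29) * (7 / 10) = 483 / 290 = 1.67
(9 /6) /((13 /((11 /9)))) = 11 /78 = 0.14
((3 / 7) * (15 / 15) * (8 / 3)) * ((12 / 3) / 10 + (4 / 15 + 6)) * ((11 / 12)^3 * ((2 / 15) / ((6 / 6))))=1331 / 1701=0.78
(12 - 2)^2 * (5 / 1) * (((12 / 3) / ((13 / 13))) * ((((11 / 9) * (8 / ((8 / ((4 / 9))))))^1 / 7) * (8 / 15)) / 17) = 140800 / 28917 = 4.87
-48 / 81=-16 / 27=-0.59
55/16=3.44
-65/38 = -1.71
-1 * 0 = 0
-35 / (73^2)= -35 / 5329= -0.01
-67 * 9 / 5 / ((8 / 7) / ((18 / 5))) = -37989 / 100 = -379.89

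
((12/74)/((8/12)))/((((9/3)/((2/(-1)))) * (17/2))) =-12/629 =-0.02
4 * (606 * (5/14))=6060/7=865.71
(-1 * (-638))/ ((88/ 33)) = 957/ 4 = 239.25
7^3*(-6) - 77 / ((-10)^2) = -205877 / 100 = -2058.77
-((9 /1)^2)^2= -6561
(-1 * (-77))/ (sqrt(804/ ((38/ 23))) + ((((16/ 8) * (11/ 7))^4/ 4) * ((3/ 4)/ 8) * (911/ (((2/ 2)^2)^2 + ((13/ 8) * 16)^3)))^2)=-3296354048860822391952663184608192/ 1483120006165644239274520564262760557 + 12351318059362547705114564581773312 * sqrt(175674)/ 1483120006165644239274520564262760557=3.49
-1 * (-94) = 94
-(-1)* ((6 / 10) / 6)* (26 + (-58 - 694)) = -363 / 5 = -72.60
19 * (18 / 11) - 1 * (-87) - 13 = 1156 / 11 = 105.09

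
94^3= 830584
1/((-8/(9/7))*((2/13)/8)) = -8.36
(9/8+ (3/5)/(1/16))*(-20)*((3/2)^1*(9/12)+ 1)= -7293/16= -455.81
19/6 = 3.17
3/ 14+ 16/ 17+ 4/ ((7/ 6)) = 1091/ 238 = 4.58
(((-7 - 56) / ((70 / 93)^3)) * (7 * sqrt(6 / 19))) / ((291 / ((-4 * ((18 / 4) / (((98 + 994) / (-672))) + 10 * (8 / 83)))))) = -2350331154 * sqrt(114) / 1740022375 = -14.42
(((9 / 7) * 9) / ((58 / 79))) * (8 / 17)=25596 / 3451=7.42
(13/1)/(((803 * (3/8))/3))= 104/803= 0.13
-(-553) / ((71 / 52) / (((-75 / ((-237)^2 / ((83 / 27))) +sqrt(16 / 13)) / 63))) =-107900 / 4088961 +1264* sqrt(13) / 639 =7.11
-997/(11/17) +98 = -15871/11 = -1442.82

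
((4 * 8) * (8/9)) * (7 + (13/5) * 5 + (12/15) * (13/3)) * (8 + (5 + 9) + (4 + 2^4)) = 1261568/45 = 28034.84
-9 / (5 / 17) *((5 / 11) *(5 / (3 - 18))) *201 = 10251 / 11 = 931.91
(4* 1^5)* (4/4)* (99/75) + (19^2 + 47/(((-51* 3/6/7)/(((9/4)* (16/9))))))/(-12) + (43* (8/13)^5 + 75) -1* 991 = -5298510341663/5680782900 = -932.71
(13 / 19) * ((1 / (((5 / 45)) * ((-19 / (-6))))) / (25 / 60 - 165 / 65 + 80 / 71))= -7775352 / 3978581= -1.95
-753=-753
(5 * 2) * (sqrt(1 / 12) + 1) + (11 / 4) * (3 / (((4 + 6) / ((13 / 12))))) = 5 * sqrt(3) / 3 + 1743 / 160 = 13.78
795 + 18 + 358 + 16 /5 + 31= 6026 /5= 1205.20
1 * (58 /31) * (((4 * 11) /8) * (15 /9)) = 1595 /93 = 17.15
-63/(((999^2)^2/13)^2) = -1183/110225327118882669776889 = -0.00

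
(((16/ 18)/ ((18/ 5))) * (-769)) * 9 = -1708.89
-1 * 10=-10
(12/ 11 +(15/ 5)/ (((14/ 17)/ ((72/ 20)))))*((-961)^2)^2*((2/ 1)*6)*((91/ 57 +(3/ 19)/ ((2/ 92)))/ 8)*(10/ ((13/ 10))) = 23555528473012386450/ 19019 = 1238526130343992.14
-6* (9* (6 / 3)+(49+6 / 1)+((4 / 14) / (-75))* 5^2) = -3062 / 7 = -437.43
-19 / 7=-2.71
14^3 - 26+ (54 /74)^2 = 3721671 /1369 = 2718.53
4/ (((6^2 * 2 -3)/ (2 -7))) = -0.29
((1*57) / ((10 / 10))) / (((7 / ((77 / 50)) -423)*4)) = -627 / 18412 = -0.03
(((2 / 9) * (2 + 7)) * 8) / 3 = 16 / 3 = 5.33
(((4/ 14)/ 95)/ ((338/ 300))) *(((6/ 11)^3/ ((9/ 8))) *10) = 115200/ 29916887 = 0.00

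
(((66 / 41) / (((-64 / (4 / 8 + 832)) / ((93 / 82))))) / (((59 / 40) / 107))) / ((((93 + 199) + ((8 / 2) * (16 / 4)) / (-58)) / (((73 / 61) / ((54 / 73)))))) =-1043166431395 / 109188938112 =-9.55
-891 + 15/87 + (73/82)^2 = -173553275/194996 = -890.04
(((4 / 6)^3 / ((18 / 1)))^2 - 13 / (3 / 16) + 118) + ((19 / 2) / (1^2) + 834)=105363131 / 118098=892.17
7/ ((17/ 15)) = 105/ 17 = 6.18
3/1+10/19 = 67/19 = 3.53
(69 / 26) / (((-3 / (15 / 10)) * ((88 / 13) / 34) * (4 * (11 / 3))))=-3519 / 7744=-0.45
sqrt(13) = 3.61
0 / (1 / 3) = 0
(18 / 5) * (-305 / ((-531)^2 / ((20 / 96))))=-305 / 375948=-0.00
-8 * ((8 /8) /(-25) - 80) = 640.32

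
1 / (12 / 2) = 1 / 6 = 0.17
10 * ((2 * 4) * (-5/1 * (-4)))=1600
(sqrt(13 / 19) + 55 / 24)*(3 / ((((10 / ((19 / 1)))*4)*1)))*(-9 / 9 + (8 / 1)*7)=33*sqrt(247) / 8 + 11495 / 64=244.44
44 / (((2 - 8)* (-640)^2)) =-11 / 614400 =-0.00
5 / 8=0.62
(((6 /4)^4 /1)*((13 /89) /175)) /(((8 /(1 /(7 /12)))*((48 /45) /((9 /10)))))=85293 /111641600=0.00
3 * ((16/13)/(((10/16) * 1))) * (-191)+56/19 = -1389896/1235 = -1125.42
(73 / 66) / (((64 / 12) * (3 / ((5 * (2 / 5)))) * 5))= 73 / 2640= 0.03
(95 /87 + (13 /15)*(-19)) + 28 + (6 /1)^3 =228.63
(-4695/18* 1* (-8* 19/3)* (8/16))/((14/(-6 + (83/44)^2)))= -140557345/121968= -1152.41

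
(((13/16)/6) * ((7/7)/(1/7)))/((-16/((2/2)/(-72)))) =91/110592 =0.00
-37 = -37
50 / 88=25 / 44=0.57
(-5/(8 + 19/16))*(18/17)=-0.58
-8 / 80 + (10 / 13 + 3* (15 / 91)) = 1059 / 910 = 1.16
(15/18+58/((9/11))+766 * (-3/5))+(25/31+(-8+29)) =-1021339/2790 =-366.07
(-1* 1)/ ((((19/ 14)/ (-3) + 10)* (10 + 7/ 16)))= -672/ 66967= -0.01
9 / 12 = 3 / 4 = 0.75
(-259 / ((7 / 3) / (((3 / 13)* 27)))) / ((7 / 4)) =-35964 / 91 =-395.21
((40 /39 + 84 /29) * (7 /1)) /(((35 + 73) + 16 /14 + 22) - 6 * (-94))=108682 /2751723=0.04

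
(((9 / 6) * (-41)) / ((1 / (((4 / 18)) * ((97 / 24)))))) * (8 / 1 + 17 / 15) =-544849 / 1080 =-504.49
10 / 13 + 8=114 / 13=8.77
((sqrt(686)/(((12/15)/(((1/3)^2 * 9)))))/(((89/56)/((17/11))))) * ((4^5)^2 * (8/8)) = 8734638080 * sqrt(14)/979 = 33383067.51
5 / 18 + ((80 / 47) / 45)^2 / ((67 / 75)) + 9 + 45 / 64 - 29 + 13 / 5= -20993805583 / 1278745920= -16.42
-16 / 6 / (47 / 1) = -8 / 141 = -0.06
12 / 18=2 / 3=0.67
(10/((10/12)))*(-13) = -156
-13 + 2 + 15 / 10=-19 / 2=-9.50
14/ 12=7/ 6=1.17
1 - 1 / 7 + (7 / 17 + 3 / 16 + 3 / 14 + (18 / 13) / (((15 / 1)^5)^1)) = 3489163183 / 2088450000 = 1.67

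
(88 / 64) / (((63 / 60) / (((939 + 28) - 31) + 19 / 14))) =721765 / 588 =1227.49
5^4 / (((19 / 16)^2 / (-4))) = -640000 / 361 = -1772.85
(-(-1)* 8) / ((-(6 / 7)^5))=-16807 / 972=-17.29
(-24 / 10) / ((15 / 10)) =-8 / 5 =-1.60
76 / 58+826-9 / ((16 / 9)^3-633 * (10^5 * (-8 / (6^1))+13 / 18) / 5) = 2952325347366022 / 3568582657919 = 827.31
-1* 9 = -9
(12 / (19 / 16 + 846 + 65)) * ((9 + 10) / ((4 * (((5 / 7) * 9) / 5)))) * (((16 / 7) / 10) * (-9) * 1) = -2432 / 24325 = -0.10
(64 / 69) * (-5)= -320 / 69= -4.64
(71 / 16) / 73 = 71 / 1168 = 0.06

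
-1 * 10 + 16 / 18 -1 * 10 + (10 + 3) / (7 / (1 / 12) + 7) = -1195 / 63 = -18.97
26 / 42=13 / 21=0.62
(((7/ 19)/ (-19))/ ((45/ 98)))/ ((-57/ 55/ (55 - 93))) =-15092/ 9747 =-1.55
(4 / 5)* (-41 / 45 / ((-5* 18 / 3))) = 82 / 3375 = 0.02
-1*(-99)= 99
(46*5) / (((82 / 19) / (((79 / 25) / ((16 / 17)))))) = 586891 / 3280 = 178.93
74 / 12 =37 / 6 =6.17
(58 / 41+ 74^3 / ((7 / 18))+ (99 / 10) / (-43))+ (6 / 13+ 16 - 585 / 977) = 1633296372866157 / 1567430410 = 1042021.62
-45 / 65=-9 / 13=-0.69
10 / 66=5 / 33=0.15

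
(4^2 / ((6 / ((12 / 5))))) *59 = 1888 / 5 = 377.60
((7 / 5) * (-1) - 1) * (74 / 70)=-444 / 175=-2.54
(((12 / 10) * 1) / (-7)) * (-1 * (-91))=-78 / 5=-15.60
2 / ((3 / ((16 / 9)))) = 32 / 27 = 1.19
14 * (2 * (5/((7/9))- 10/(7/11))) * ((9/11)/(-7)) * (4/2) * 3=14040/77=182.34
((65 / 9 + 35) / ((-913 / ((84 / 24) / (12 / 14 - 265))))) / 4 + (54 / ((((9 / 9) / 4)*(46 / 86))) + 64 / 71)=20083030710335 / 49621098978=404.73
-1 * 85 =-85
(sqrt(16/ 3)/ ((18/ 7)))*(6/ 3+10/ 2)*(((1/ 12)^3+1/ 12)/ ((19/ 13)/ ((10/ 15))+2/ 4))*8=2639*sqrt(3)/ 2916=1.57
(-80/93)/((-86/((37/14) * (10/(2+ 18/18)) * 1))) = 7400/83979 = 0.09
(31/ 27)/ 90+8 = 8.01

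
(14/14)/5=0.20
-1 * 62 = -62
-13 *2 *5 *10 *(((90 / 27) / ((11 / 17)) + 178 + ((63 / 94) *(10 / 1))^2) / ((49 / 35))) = -108066536500 / 510279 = -211779.31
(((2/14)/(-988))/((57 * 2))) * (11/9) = -0.00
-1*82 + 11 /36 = -2941 /36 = -81.69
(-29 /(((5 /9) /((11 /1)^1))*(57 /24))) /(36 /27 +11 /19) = -68904 /545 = -126.43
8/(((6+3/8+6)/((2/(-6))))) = -64/297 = -0.22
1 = 1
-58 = -58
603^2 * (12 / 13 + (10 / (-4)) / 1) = -14907969 / 26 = -573383.42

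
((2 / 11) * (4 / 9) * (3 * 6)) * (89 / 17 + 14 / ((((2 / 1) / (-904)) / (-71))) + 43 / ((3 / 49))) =654539.01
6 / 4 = 3 / 2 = 1.50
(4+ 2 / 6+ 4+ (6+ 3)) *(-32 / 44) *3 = -416 / 11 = -37.82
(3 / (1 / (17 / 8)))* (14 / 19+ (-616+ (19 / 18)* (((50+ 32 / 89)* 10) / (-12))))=-113762385 / 27056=-4204.70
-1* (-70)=70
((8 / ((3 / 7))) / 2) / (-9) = -28 / 27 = -1.04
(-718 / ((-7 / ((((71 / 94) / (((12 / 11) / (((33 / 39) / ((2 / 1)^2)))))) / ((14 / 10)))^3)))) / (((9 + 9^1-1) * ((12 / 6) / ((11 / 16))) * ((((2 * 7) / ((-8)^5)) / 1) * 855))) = -62597688916534475 / 9628809732871763616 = -0.01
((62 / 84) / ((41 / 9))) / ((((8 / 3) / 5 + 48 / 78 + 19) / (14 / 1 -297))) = -5132205 / 2255246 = -2.28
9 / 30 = 3 / 10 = 0.30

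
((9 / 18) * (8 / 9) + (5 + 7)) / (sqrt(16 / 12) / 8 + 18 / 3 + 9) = 8960 / 10799 - 448 * sqrt(3) / 97191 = 0.82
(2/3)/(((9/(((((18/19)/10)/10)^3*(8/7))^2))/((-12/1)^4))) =816293376/562804728759765625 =0.00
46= 46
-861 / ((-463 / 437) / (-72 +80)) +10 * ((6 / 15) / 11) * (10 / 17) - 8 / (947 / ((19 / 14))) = 3731450837812 / 573945449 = 6501.40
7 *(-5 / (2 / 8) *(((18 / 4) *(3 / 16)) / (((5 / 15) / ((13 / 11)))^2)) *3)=-4312035 / 968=-4454.58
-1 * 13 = -13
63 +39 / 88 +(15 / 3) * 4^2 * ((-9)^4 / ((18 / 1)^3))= 13503 / 88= 153.44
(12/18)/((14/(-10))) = -10/21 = -0.48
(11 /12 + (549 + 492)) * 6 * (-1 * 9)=-112527 /2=-56263.50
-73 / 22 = -3.32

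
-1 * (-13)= 13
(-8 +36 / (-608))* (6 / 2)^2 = -11025 / 152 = -72.53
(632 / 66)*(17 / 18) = 2686 / 297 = 9.04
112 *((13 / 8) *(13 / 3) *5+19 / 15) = 20426 / 5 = 4085.20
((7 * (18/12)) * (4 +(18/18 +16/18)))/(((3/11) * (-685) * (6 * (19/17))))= -0.05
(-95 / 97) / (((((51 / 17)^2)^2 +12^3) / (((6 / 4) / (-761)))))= 95 / 89023302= 0.00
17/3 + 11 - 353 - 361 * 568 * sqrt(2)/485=-205048 * sqrt(2)/485 - 1009/3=-934.23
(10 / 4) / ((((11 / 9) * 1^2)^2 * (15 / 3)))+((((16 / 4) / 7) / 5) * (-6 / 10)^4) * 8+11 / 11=1.45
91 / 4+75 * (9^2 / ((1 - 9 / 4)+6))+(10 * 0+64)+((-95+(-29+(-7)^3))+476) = 104477 / 76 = 1374.70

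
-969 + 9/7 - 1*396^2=-1104486/7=-157783.71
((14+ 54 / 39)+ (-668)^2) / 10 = 2900556 / 65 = 44623.94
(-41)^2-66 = 1615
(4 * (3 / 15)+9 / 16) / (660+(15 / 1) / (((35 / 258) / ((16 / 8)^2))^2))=5341 / 53708352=0.00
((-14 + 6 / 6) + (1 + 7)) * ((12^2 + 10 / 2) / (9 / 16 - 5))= 11920 / 71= 167.89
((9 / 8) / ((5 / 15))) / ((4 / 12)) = 81 / 8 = 10.12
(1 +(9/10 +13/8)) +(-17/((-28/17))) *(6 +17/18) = 47377/630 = 75.20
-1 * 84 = -84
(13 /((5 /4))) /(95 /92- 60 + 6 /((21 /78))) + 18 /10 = 179119 /118115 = 1.52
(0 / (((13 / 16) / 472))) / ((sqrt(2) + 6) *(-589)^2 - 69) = 0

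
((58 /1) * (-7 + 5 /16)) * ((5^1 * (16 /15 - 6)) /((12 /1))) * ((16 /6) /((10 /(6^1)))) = 114811 /90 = 1275.68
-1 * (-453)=453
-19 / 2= -9.50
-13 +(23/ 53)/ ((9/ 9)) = -666/ 53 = -12.57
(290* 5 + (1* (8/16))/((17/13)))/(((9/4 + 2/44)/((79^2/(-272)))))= -3385386763/233512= -14497.70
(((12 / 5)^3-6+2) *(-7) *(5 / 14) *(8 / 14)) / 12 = -614 / 525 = -1.17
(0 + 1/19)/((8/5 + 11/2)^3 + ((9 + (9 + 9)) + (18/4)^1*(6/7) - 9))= 7000/50509163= 0.00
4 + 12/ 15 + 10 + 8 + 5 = 139/ 5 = 27.80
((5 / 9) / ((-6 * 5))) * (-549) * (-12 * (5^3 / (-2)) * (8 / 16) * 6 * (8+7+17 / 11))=378477.27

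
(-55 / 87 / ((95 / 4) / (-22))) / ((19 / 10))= 9680 / 31407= 0.31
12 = 12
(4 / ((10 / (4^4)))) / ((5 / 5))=512 / 5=102.40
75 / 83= 0.90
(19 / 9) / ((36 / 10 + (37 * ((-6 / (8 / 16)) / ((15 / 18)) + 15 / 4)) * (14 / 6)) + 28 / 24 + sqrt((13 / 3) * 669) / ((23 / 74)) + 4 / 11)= -70229627380 / 29324507049273 - 82376800 * sqrt(2899) / 9774835683091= -0.00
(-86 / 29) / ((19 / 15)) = -1290 / 551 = -2.34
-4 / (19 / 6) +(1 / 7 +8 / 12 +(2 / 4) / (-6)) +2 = 2335 / 1596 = 1.46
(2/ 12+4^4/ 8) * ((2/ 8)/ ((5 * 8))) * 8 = 193/ 120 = 1.61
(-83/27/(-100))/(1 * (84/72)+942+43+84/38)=1577/50703750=0.00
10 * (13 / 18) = 65 / 9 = 7.22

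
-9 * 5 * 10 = -450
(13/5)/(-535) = -13/2675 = -0.00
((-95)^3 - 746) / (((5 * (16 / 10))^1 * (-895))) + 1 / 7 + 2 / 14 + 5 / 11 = 66483437 / 551320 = 120.59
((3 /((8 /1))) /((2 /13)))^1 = 39 /16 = 2.44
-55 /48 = -1.15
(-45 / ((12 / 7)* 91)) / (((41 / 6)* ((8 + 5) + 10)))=-45 / 24518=-0.00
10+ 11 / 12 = 131 / 12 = 10.92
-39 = -39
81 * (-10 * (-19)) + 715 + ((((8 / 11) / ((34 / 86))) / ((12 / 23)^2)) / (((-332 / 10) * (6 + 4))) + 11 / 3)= 18001605557 / 1117512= 16108.65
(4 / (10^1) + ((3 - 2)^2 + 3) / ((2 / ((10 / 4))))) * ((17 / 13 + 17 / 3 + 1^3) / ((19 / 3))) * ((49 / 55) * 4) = 1645812 / 67925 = 24.23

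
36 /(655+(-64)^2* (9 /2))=36 /19087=0.00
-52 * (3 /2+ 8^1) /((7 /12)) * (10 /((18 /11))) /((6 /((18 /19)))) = -5720 /7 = -817.14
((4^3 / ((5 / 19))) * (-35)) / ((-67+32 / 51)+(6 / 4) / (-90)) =8682240 / 67717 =128.21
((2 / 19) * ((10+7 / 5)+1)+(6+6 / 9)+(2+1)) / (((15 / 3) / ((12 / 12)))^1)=3127 / 1425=2.19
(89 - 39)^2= 2500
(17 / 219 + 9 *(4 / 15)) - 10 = -7.52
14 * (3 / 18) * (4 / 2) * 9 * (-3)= -126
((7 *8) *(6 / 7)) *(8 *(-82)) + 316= -31172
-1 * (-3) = 3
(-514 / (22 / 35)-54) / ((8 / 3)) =-28767 / 88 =-326.90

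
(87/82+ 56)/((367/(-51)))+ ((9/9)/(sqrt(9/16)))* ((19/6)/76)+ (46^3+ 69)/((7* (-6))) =-630269629/270846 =-2327.04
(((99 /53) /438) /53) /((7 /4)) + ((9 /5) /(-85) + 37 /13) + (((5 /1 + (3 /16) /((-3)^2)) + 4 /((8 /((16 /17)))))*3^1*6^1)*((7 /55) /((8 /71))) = 114.48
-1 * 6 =-6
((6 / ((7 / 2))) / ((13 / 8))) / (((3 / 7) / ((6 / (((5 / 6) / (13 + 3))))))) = 283.57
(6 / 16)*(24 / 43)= 9 / 43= 0.21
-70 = -70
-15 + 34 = 19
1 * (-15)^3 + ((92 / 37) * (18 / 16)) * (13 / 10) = -2494809 / 740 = -3371.36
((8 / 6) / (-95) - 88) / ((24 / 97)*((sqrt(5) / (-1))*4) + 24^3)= -0.01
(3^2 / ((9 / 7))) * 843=5901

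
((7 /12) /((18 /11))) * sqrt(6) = 77 * sqrt(6) /216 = 0.87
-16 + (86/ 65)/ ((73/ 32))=-73168/ 4745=-15.42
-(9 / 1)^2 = -81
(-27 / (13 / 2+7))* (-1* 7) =14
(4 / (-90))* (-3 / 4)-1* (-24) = 721 / 30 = 24.03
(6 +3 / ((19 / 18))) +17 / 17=187 / 19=9.84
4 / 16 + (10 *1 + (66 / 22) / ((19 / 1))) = 791 / 76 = 10.41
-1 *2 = -2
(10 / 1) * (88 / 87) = 880 / 87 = 10.11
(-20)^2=400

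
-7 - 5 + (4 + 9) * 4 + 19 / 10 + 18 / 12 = 217 / 5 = 43.40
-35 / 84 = -5 / 12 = -0.42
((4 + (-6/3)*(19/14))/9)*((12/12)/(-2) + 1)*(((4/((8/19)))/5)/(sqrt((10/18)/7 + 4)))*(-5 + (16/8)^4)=627*sqrt(1799)/35980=0.74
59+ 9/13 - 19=529/13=40.69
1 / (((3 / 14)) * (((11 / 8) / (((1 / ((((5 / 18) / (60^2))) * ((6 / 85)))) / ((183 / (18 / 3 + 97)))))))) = 235334400 / 671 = 350721.91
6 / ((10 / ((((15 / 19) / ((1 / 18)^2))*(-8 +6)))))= -5832 / 19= -306.95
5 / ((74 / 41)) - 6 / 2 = -17 / 74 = -0.23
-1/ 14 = -0.07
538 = 538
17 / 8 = 2.12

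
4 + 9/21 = 31/7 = 4.43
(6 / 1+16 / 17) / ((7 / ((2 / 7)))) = 236 / 833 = 0.28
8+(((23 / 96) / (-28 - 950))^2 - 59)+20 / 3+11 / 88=-389694536687 / 8814956544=-44.21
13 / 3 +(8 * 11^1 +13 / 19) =5302 / 57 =93.02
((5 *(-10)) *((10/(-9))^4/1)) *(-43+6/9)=63500000/19683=3226.13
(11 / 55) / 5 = 1 / 25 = 0.04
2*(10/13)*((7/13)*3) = 420/169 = 2.49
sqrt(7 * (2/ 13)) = sqrt(182)/ 13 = 1.04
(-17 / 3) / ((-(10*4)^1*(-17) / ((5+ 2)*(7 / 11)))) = -49 / 1320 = -0.04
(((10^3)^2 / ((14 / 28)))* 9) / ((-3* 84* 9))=-500000 / 63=-7936.51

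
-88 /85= -1.04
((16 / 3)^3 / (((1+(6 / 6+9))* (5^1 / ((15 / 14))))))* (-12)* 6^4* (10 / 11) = -35389440 / 847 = -41782.10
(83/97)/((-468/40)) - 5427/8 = -61597663/90792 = -678.45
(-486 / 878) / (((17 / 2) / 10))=-0.65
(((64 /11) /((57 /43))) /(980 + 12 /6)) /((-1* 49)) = -1376 /15084993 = -0.00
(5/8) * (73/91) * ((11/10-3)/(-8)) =1387/11648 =0.12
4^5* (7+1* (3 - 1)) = 9216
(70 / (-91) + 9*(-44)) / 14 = -2579 / 91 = -28.34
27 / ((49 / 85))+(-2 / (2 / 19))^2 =19984 / 49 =407.84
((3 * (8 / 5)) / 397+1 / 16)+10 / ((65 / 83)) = 5302957 / 412880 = 12.84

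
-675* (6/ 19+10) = -6963.16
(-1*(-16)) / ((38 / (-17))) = -136 / 19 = -7.16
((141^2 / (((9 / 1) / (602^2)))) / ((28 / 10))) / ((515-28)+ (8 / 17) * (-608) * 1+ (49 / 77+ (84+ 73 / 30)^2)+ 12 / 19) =130608169857000 / 3505077271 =37262.57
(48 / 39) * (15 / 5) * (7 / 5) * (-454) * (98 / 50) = -7474656 / 1625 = -4599.79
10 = 10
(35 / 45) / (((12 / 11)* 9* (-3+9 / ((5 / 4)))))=55 / 2916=0.02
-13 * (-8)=104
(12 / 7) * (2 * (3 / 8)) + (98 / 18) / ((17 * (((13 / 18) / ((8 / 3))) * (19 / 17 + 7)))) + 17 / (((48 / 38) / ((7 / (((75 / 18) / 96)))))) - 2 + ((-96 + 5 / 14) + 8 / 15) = 1954227481 / 941850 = 2074.88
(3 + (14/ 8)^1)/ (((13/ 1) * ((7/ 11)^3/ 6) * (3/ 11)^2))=3059969/ 26754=114.37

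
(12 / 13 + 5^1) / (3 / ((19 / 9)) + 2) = 1463 / 845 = 1.73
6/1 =6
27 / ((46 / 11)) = 297 / 46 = 6.46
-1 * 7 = -7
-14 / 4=-7 / 2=-3.50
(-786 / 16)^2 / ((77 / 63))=1974.49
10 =10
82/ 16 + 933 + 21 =7673/ 8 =959.12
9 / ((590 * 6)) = 3 / 1180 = 0.00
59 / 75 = 0.79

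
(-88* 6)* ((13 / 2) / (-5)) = 3432 / 5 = 686.40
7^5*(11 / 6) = 184877 / 6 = 30812.83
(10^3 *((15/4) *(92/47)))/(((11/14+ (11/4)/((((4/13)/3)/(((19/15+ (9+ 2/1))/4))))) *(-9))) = -32200000/3277263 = -9.83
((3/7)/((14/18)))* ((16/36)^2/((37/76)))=1216/5439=0.22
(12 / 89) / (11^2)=12 / 10769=0.00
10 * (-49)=-490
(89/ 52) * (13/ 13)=89/ 52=1.71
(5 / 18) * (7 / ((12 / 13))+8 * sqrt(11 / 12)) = 455 / 216+10 * sqrt(33) / 27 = 4.23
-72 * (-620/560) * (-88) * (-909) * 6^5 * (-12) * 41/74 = -329664626533.81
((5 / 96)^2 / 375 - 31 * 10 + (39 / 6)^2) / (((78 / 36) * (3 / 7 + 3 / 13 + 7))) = -259096313 / 16058880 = -16.13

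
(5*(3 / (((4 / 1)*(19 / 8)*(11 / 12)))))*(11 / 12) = 1.58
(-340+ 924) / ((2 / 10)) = 2920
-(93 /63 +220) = -4651 /21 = -221.48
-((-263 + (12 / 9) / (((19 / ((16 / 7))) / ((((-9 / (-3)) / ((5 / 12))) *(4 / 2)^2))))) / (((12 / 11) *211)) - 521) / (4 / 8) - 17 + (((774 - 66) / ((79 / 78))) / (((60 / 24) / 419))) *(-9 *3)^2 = 5680544644295081 / 66509310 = 85409766.61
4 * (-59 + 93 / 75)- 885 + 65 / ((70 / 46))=-1073.33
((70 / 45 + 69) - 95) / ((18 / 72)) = -97.78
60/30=2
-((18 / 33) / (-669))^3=8 / 14760213677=0.00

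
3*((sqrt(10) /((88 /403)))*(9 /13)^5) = 5491557*sqrt(10) /2513368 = 6.91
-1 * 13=-13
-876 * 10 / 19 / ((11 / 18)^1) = -754.45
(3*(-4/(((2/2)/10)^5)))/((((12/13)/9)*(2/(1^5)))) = -5850000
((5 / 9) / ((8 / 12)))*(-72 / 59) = -60 / 59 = -1.02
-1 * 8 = -8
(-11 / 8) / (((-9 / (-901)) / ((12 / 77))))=-901 / 42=-21.45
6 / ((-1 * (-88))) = 3 / 44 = 0.07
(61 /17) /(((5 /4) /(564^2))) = 77615424 /85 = 913122.64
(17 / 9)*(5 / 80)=17 / 144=0.12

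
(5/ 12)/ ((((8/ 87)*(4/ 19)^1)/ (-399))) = -1099245/ 128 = -8587.85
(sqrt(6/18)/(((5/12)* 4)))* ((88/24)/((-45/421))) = -4631* sqrt(3)/675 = -11.88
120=120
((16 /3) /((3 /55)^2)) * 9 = 48400 /3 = 16133.33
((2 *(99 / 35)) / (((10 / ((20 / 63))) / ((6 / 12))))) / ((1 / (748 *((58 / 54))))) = 477224 / 6615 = 72.14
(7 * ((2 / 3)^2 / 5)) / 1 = 28 / 45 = 0.62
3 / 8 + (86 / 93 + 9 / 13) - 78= -76.01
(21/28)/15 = 1/20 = 0.05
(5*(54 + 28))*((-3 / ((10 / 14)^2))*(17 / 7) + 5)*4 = -76096 / 5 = -15219.20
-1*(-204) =204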